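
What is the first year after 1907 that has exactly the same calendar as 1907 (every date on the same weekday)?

1918

Two years share a calendar iff Jan 1 falls on the same weekday and both are leap or both are common. 1907: Jan 1 is Tuesday, common year.
1908: Jan 1 Wednesday, leap
1909: Jan 1 Friday, common
1910: Jan 1 Saturday, common
1911: Jan 1 Sunday, common
1912: Jan 1 Monday, leap
1913: Jan 1 Wednesday, common
1914: Jan 1 Thursday, common
1915: Jan 1 Friday, common
1916: Jan 1 Saturday, leap
1917: Jan 1 Monday, common
1918: Jan 1 Tuesday, common
1918 matches on both conditions.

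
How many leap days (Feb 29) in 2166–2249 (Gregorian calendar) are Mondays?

Leap years in 2166–2249: 20 of them.
Feb 29 weekday advances by 5 (mod 7) from one leap year to the next four years later (or differs when a century non-leap intervenes).
Leap-day weekdays: 2168:Mon✓ 2172:Sat 2176:Thu 2180:Tue 2184:Sun 2188:Fri 2192:Wed 2196:Mon✓ 2204:Wed 2208:Mon✓ 2212:Sat 2216:Thu 2220:Tue 2224:Sun 2228:Fri 2232:Wed 2236:Mon✓ 2240:Sat 2244:Thu 2248:Tue
Monday: 2168, 2196, 2208, 2236 → 4.

4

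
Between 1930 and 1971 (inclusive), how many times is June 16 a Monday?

Track June 16's weekday year by year (advancing +1, or +2 across a Feb 29):
  1930: Mon ✓  1931: Tue (+1)  1932: Thu (+2)  1933: Fri (+1)  1934: Sat (+1)
  1935: Sun (+1)  1936: Tue (+2)  1937: Wed (+1)  1938: Thu (+1)  1939: Fri (+1)
  1940: Sun (+2)  1941: Mon (+1) ✓  1942: Tue (+1)  1943: Wed (+1)  … (14 more years) …
  1958: Mon (+1) ✓  1959: Tue (+1)  1960: Thu (+2)  1961: Fri (+1)  1962: Sat (+1)
  1963: Sun (+1)  1964: Tue (+2)  1965: Wed (+1)  1966: Thu (+1)  1967: Fri (+1)
  1968: Sun (+2)  1969: Mon (+1) ✓  1970: Tue (+1)  1971: Wed (+1)
Monday years: 1930, 1941, 1947, 1952, 1958, 1969 — 6 in total.

6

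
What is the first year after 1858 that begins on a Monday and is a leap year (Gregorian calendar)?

Jan 1 advances by 2 weekdays after a leap year and by 1 after a common year.
1858: Jan 1 is Friday.
1859: Saturday
1860: Sunday (leap)
1861: Tuesday
1862: Wednesday
1863: Thursday
1864: Friday (leap)
1865: Sunday
1866: Monday
1867: Tuesday
1868: Wednesday (leap)
1869: Friday
1870: Saturday
1871: Sunday
1872: Monday (leap)
1872 begins on a Monday and is a leap year.

1872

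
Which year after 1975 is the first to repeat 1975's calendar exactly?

Two years share a calendar iff Jan 1 falls on the same weekday and both are leap or both are common. 1975: Jan 1 is Wednesday, common year.
1976: Jan 1 Thursday, leap
1977: Jan 1 Saturday, common
1978: Jan 1 Sunday, common
1979: Jan 1 Monday, common
1980: Jan 1 Tuesday, leap
1981: Jan 1 Thursday, common
1982: Jan 1 Friday, common
1983: Jan 1 Saturday, common
1984: Jan 1 Sunday, leap
1985: Jan 1 Tuesday, common
1986: Jan 1 Wednesday, common
1986 matches on both conditions.

1986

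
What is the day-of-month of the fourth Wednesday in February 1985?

27

February 1, 1985 is a Friday, so the first Wednesday is the 6th.
The fourth Wednesday is 6 + 21 = 27.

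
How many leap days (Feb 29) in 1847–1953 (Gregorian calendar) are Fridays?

Leap years in 1847–1953: 26 of them.
Feb 29 weekday advances by 5 (mod 7) from one leap year to the next four years later (or differs when a century non-leap intervenes).
Leap-day weekdays: 1848:Tue 1852:Sun 1856:Fri✓ 1860:Wed 1864:Mon 1868:Sat 1872:Thu 1876:Tue 1880:Sun 1884:Fri✓ 1888:Wed 1892:Mon 1896:Sat 1904:Mon 1908:Sat 1912:Thu 1916:Tue 1920:Sun 1924:Fri✓ 1928:Wed 1932:Mon 1936:Sat 1940:Thu 1944:Tue 1948:Sun 1952:Fri✓
Friday: 1856, 1884, 1924, 1952 → 4.

4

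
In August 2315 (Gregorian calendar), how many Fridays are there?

4

August 2315 has 31 days and begins on Sunday.
The first Friday is August 6.
Fridays fall on 6, 13, 20, 27 — that's 4.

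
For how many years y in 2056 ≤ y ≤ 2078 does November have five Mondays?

6

November has 30 days; it has five Mondays when Monday falls among the first (month-length − 28) days — i.e. when November 1 is one of Monday/Sunday.
November 1 by year: 2056:Wed 2057:Thu 2058:Fri 2059:Sat 2060:Mon✓ 2061:Tue 2062:Wed 2063:Thu 2064:Sat 2065:Sun✓ 2066:Mon✓ 2067:Tue 2068:Thu 2069:Fri 2070:Sat 2071:Sun✓ 2072:Tue 2073:Wed 2074:Thu 2075:Fri 2076:Sun✓ 2077:Mon✓ 2078:Tue
Years with five Mondays: 2060, 2065, 2066, 2071, 2076, 2077 → 6.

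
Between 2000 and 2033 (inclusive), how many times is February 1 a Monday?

4

Track February 1's weekday year by year (advancing +1, or +2 across a Feb 29):
  2000: Tue  2001: Thu (+2)  2002: Fri (+1)  2003: Sat (+1)  2004: Sun (+1)
  2005: Tue (+2)  2006: Wed (+1)  2007: Thu (+1)  2008: Fri (+1)  2009: Sun (+2)
  2010: Mon (+1) ✓  2011: Tue (+1)  2012: Wed (+1)  2013: Fri (+2)  … (6 more years) …
  2020: Sat (+1)  2021: Mon (+2) ✓  2022: Tue (+1)  2023: Wed (+1)  2024: Thu (+1)
  2025: Sat (+2)  2026: Sun (+1)  2027: Mon (+1) ✓  2028: Tue (+1)  2029: Thu (+2)
  2030: Fri (+1)  2031: Sat (+1)  2032: Sun (+1)  2033: Tue (+2)
Monday years: 2010, 2016, 2021, 2027 — 4 in total.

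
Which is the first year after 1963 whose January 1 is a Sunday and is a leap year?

1984

Jan 1 advances by 2 weekdays after a leap year and by 1 after a common year.
1963: Jan 1 is Tuesday.
1964: Wednesday (leap)
1965: Friday
1966: Saturday
1967: Sunday
1968: Monday (leap)
1969: Wednesday
1970: Thursday
1971: Friday
1972: Saturday (leap)
1973: Monday
1974: Tuesday
1975: Wednesday
1976: Thursday (leap)
1977: Saturday
1978: Sunday
1979: Monday
1980: Tuesday (leap)
1981: Thursday
1982: Friday
1983: Saturday
1984: Sunday (leap)
1984 begins on a Sunday and is a leap year.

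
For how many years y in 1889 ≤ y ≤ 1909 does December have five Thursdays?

December has 31 days; it has five Thursdays when Thursday falls among the first (month-length − 28) days — i.e. when December 1 is one of Thursday/Wednesday/Tuesday.
December 1 by year: 1889:Sun 1890:Mon 1891:Tue✓ 1892:Thu✓ 1893:Fri 1894:Sat 1895:Sun 1896:Tue✓ 1897:Wed✓ 1898:Thu✓ 1899:Fri 1900:Sat 1901:Sun 1902:Mon 1903:Tue✓ 1904:Thu✓ 1905:Fri 1906:Sat 1907:Sun 1908:Tue✓ 1909:Wed✓
Years with five Thursdays: 1891, 1892, 1896, 1897, 1898, 1903, 1904, 1908, 1909 → 9.

9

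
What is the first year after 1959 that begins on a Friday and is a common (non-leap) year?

1965

Jan 1 advances by 2 weekdays after a leap year and by 1 after a common year.
1959: Jan 1 is Thursday.
1960: Friday (leap)
1961: Sunday
1962: Monday
1963: Tuesday
1964: Wednesday (leap)
1965: Friday
1965 begins on a Friday and is a common year.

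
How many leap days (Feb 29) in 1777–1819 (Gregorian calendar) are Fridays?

1

Leap years in 1777–1819: 9 of them.
Feb 29 weekday advances by 5 (mod 7) from one leap year to the next four years later (or differs when a century non-leap intervenes).
Leap-day weekdays: 1780:Tue 1784:Sun 1788:Fri✓ 1792:Wed 1796:Mon 1804:Wed 1808:Mon 1812:Sat 1816:Thu
Friday: 1788 → 1.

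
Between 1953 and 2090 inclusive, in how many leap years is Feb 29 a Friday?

4

Leap years in 1953–2090: 34 of them.
Feb 29 weekday advances by 5 (mod 7) from one leap year to the next four years later (or differs when a century non-leap intervenes).
Leap-day weekdays: 1956:Wed 1960:Mon 1964:Sat 1968:Thu 1972:Tue 1976:Sun 1980:Fri✓ 1984:Wed 1988:Mon 1992:Sat 1996:Thu 2000:Tue 2004:Sun …(8 more)… 2040:Wed 2044:Mon 2048:Sat 2052:Thu 2056:Tue 2060:Sun 2064:Fri✓ 2068:Wed 2072:Mon 2076:Sat 2080:Thu 2084:Tue 2088:Sun
Friday: 1980, 2008, 2036, 2064 → 4.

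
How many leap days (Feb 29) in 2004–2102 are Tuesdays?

3

Leap years in 2004–2102: 24 of them.
Feb 29 weekday advances by 5 (mod 7) from one leap year to the next four years later (or differs when a century non-leap intervenes).
Leap-day weekdays: 2004:Sun 2008:Fri 2012:Wed 2016:Mon 2020:Sat 2024:Thu 2028:Tue✓ 2032:Sun 2036:Fri 2040:Wed 2044:Mon 2048:Sat 2052:Thu 2056:Tue✓ 2060:Sun 2064:Fri 2068:Wed 2072:Mon 2076:Sat 2080:Thu 2084:Tue✓ 2088:Sun 2092:Fri 2096:Wed
Tuesday: 2028, 2056, 2084 → 3.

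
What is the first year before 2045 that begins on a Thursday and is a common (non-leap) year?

Jan 1 advances by 2 weekdays after a leap year and by 1 after a common year.
2045: Jan 1 is Sunday.
2044: Friday (leap)
2043: Thursday
2043 begins on a Thursday and is a common year.

2043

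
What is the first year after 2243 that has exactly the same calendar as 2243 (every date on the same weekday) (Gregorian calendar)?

2254

Two years share a calendar iff Jan 1 falls on the same weekday and both are leap or both are common. 2243: Jan 1 is Sunday, common year.
2244: Jan 1 Monday, leap
2245: Jan 1 Wednesday, common
2246: Jan 1 Thursday, common
2247: Jan 1 Friday, common
2248: Jan 1 Saturday, leap
2249: Jan 1 Monday, common
2250: Jan 1 Tuesday, common
2251: Jan 1 Wednesday, common
2252: Jan 1 Thursday, leap
2253: Jan 1 Saturday, common
2254: Jan 1 Sunday, common
2254 matches on both conditions.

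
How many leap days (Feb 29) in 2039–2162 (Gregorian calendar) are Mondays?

Leap years in 2039–2162: 30 of them.
Feb 29 weekday advances by 5 (mod 7) from one leap year to the next four years later (or differs when a century non-leap intervenes).
Leap-day weekdays: 2040:Wed 2044:Mon✓ 2048:Sat 2052:Thu 2056:Tue 2060:Sun 2064:Fri 2068:Wed 2072:Mon✓ 2076:Sat 2080:Thu 2084:Tue 2088:Sun …(4 more)… 2112:Mon✓ 2116:Sat 2120:Thu 2124:Tue 2128:Sun 2132:Fri 2136:Wed 2140:Mon✓ 2144:Sat 2148:Thu 2152:Tue 2156:Sun 2160:Fri
Monday: 2044, 2072, 2112, 2140 → 4.

4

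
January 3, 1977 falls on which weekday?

January 1, 1977 is a Saturday.
January 3 is day 3 of the year, i.e. 2 days after Jan 1.
2 mod 7 = 2, so advance 2 weekdays from Saturday: Monday.

Monday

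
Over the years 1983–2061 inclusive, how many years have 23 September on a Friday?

Track 23 September's weekday year by year (advancing +1, or +2 across a Feb 29):
  1983: Fri ✓  1984: Sun (+2)  1985: Mon (+1)  1986: Tue (+1)  1987: Wed (+1)
  1988: Fri (+2) ✓  1989: Sat (+1)  1990: Sun (+1)  1991: Mon (+1)  1992: Wed (+2)
  1993: Thu (+1)  1994: Fri (+1) ✓  1995: Sat (+1)  1996: Mon (+2)  … (51 more years) …
  2048: Wed (+2)  2049: Thu (+1)  2050: Fri (+1) ✓  2051: Sat (+1)  2052: Mon (+2)
  2053: Tue (+1)  2054: Wed (+1)  2055: Thu (+1)  2056: Sat (+2)  2057: Sun (+1)
  2058: Mon (+1)  2059: Tue (+1)  2060: Thu (+2)  2061: Fri (+1) ✓
Friday years: 1983, 1988, 1994, 2005, 2011, 2016, 2022, 2033, 2039, 2044, 2050, 2061 — 12 in total.

12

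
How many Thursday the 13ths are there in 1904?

1

Check the 13th of each month of 1904: Jan 13: Wed, Feb 13: Sat, Mar 13: Sun, Apr 13: Wed, May 13: Fri, Jun 13: Mon, Jul 13: Wed, Aug 13: Sat, Sep 13: Tue, Oct 13: Thu, Nov 13: Sun, Dec 13: Tue.
Thursday occurs in October — 1 month.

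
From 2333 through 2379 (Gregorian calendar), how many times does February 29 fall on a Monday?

1

Leap years in 2333–2379: 11 of them.
Feb 29 weekday advances by 5 (mod 7) from one leap year to the next four years later (or differs when a century non-leap intervenes).
Leap-day weekdays: 2336:Sat 2340:Thu 2344:Tue 2348:Sun 2352:Fri 2356:Wed 2360:Mon✓ 2364:Sat 2368:Thu 2372:Tue 2376:Sun
Monday: 2360 → 1.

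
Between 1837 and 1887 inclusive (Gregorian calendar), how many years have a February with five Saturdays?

February has 28 days (29 in leap years); it has five Saturdays when Saturday falls among the first (month-length − 28) days — i.e. when February 1 is Saturday in a leap year (never in a common year).
February 1 by year: 1837:Wed 1838:Thu 1839:Fri 1840:Sat✓ 1841:Mon 1842:Tue 1843:Wed 1844:Thu 1845:Sat 1846:Sun 1847:Mon 1848:Tue 1849:Thu 1850:Fri 1851:Sat …(21 more)… 1873:Sat 1874:Sun 1875:Mon 1876:Tue 1877:Thu 1878:Fri 1879:Sat 1880:Sun 1881:Tue 1882:Wed 1883:Thu 1884:Fri 1885:Sun 1886:Mon 1887:Tue
Years with five Saturdays: 1840, 1868 → 2.

2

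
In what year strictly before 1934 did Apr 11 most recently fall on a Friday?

From one year to the next, a fixed date's weekday advances by 1, or by 2 when a Feb 29 lies between the two dates.
1934: April 11 is Wednesday.
1933: Tuesday (−1)
1932: Monday (−1)
1931: Saturday (−2)
1930: Friday (−1)
Apr 11 falls on a Friday in 1930.

1930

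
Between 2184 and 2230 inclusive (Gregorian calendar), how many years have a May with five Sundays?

21

May has 31 days; it has five Sundays when Sunday falls among the first (month-length − 28) days — i.e. when May 1 is one of Sunday/Saturday/Friday.
May 1 by year: 2184:Sat✓ 2185:Sun✓ 2186:Mon 2187:Tue 2188:Thu 2189:Fri✓ 2190:Sat✓ 2191:Sun✓ 2192:Tue 2193:Wed 2194:Thu 2195:Fri✓ 2196:Sun✓ 2197:Mon 2198:Tue …(17 more)… 2216:Wed 2217:Thu 2218:Fri✓ 2219:Sat✓ 2220:Mon 2221:Tue 2222:Wed 2223:Thu 2224:Sat✓ 2225:Sun✓ 2226:Mon 2227:Tue 2228:Thu 2229:Fri✓ 2230:Sat✓
Years with five Sundays: 2184, 2185, 2189, 2190, 2191, 2195, 2196, 2201, 2202, 2203, 2207, 2208, 2212, 2213, 2214, 2218, 2219, 2224, 2225, 2229, 2230 → 21.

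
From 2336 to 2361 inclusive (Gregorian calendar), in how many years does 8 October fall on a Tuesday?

3

Track 8 October's weekday year by year (advancing +1, or +2 across a Feb 29):
  2336: Thu  2337: Fri (+1)  2338: Sat (+1)  2339: Sun (+1)  2340: Tue (+2) ✓
  2341: Wed (+1)  2342: Thu (+1)  2343: Fri (+1)  2344: Sun (+2)  2345: Mon (+1)
  2346: Tue (+1) ✓  2347: Wed (+1)  2348: Fri (+2)  2349: Sat (+1)  2350: Sun (+1)
  2351: Mon (+1)  2352: Wed (+2)  2353: Thu (+1)  2354: Fri (+1)  2355: Sat (+1)
  2356: Mon (+2)  2357: Tue (+1) ✓  2358: Wed (+1)  2359: Thu (+1)  2360: Sat (+2)
  2361: Sun (+1)
Tuesday years: 2340, 2346, 2357 — 3 in total.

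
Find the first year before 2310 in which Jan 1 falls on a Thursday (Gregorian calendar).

2303

Jan 1 advances by 2 weekdays after a leap year and by 1 after a common year.
2310: Jan 1 is Saturday.
2309: Friday
2308: Wednesday (leap)
2307: Tuesday
2306: Monday
2305: Sunday
2304: Friday (leap)
2303: Thursday
2303 begins on a Thursday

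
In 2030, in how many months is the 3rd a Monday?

1

Check the 3rd of each month of 2030: Jan 3: Thu, Feb 3: Sun, Mar 3: Sun, Apr 3: Wed, May 3: Fri, Jun 3: Mon, Jul 3: Wed, Aug 3: Sat, Sep 3: Tue, Oct 3: Thu, Nov 3: Sun, Dec 3: Tue.
Monday occurs in June — 1 month.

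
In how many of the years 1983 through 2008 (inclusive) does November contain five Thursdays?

November has 30 days; it has five Thursdays when Thursday falls among the first (month-length − 28) days — i.e. when November 1 is one of Thursday/Wednesday.
November 1 by year: 1983:Tue 1984:Thu✓ 1985:Fri 1986:Sat 1987:Sun 1988:Tue 1989:Wed✓ 1990:Thu✓ 1991:Fri 1992:Sun 1993:Mon 1994:Tue 1995:Wed✓ 1996:Fri 1997:Sat 1998:Sun 1999:Mon 2000:Wed✓ 2001:Thu✓ 2002:Fri 2003:Sat 2004:Mon 2005:Tue 2006:Wed✓ 2007:Thu✓ 2008:Sat
Years with five Thursdays: 1984, 1989, 1990, 1995, 2000, 2001, 2006, 2007 → 8.

8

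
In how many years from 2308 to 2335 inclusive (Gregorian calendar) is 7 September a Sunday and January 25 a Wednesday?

0

Check each year's weekday for 7 September and January 25:
  2308: Mon/Sat  2309: Tue/Mon  2310: Wed/Tue  2311: Thu/Wed  2312: Sat/Thu  2313: Sun/Sat  2314: Mon/Sun  2315: Tue/Mon  2316: Thu/Tue  2317: Fri/Thu  2318: Sat/Fri  2319: Sun/Sat  2320: Tue/Sun  2321: Wed/Tue  2322: Thu/Wed  2323: Fri/Thu  2324: Sun/Fri  2325: Mon/Sun  2326: Tue/Mon  2327: Wed/Tue  2328: Fri/Wed  2329: Sat/Fri  2330: Sun/Sat  2331: Mon/Sun  2332: Wed/Mon  2333: Thu/Wed  2334: Fri/Thu  2335: Sat/Fri
Both conditions hold in: no year — 0.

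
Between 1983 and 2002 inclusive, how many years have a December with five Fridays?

December has 31 days; it has five Fridays when Friday falls among the first (month-length − 28) days — i.e. when December 1 is one of Friday/Thursday/Wednesday.
December 1 by year: 1983:Thu✓ 1984:Sat 1985:Sun 1986:Mon 1987:Tue 1988:Thu✓ 1989:Fri✓ 1990:Sat 1991:Sun 1992:Tue 1993:Wed✓ 1994:Thu✓ 1995:Fri✓ 1996:Sun 1997:Mon 1998:Tue 1999:Wed✓ 2000:Fri✓ 2001:Sat 2002:Sun
Years with five Fridays: 1983, 1988, 1989, 1993, 1994, 1995, 1999, 2000 → 8.

8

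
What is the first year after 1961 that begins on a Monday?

Jan 1 advances by 2 weekdays after a leap year and by 1 after a common year.
1961: Jan 1 is Sunday.
1962: Monday
1962 begins on a Monday

1962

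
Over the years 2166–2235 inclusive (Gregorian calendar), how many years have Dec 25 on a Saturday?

Track Dec 25's weekday year by year (advancing +1, or +2 across a Feb 29):
  2166: Thu  2167: Fri (+1)  2168: Sun (+2)  2169: Mon (+1)  2170: Tue (+1)
  2171: Wed (+1)  2172: Fri (+2)  2173: Sat (+1) ✓  2174: Sun (+1)  2175: Mon (+1)
  2176: Wed (+2)  2177: Thu (+1)  2178: Fri (+1)  2179: Sat (+1) ✓  … (42 more years) …
  2222: Wed (+1)  2223: Thu (+1)  2224: Sat (+2) ✓  2225: Sun (+1)  2226: Mon (+1)
  2227: Tue (+1)  2228: Thu (+2)  2229: Fri (+1)  2230: Sat (+1) ✓  2231: Sun (+1)
  2232: Tue (+2)  2233: Wed (+1)  2234: Thu (+1)  2235: Fri (+1)
Saturday years: 2173, 2179, 2184, 2190, 2202, 2213, 2219, 2224, 2230 — 9 in total.

9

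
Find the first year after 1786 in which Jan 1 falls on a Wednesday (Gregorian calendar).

Jan 1 advances by 2 weekdays after a leap year and by 1 after a common year.
1786: Jan 1 is Sunday.
1787: Monday
1788: Tuesday (leap)
1789: Thursday
1790: Friday
1791: Saturday
1792: Sunday (leap)
1793: Tuesday
1794: Wednesday
1794 begins on a Wednesday

1794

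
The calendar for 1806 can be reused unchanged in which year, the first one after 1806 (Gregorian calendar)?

Two years share a calendar iff Jan 1 falls on the same weekday and both are leap or both are common. 1806: Jan 1 is Wednesday, common year.
1807: Jan 1 Thursday, common
1808: Jan 1 Friday, leap
1809: Jan 1 Sunday, common
1810: Jan 1 Monday, common
1811: Jan 1 Tuesday, common
1812: Jan 1 Wednesday, leap
1813: Jan 1 Friday, common
1814: Jan 1 Saturday, common
1815: Jan 1 Sunday, common
1816: Jan 1 Monday, leap
1817: Jan 1 Wednesday, common
1817 matches on both conditions.

1817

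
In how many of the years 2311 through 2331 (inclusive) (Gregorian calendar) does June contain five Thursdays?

June has 30 days; it has five Thursdays when Thursday falls among the first (month-length − 28) days — i.e. when June 1 is one of Thursday/Wednesday.
June 1 by year: 2311:Thu✓ 2312:Sat 2313:Sun 2314:Mon 2315:Tue 2316:Thu✓ 2317:Fri 2318:Sat 2319:Sun 2320:Tue 2321:Wed✓ 2322:Thu✓ 2323:Fri 2324:Sun 2325:Mon 2326:Tue 2327:Wed✓ 2328:Fri 2329:Sat 2330:Sun 2331:Mon
Years with five Thursdays: 2311, 2316, 2321, 2322, 2327 → 5.

5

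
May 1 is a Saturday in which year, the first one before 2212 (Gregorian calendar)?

From one year to the next, a fixed date's weekday advances by 1, or by 2 when a Feb 29 lies between the two dates.
2212: May 1 is Friday.
2211: Wednesday (−2)
2210: Tuesday (−1)
2209: Monday (−1)
2208: Sunday (−1)
2207: Friday (−2)
2206: Thursday (−1)
2205: Wednesday (−1)
2204: Tuesday (−1)
2203: Sunday (−2)
2202: Saturday (−1)
May 1 falls on a Saturday in 2202.

2202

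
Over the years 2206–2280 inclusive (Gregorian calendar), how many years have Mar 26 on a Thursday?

11

Track Mar 26's weekday year by year (advancing +1, or +2 across a Feb 29):
  2206: Wed  2207: Thu (+1) ✓  2208: Sat (+2)  2209: Sun (+1)  2210: Mon (+1)
  2211: Tue (+1)  2212: Thu (+2) ✓  2213: Fri (+1)  2214: Sat (+1)  2215: Sun (+1)
  2216: Tue (+2)  2217: Wed (+1)  2218: Thu (+1) ✓  2219: Fri (+1)  … (47 more years) …
  2267: Tue (+1)  2268: Thu (+2) ✓  2269: Fri (+1)  2270: Sat (+1)  2271: Sun (+1)
  2272: Tue (+2)  2273: Wed (+1)  2274: Thu (+1) ✓  2275: Fri (+1)  2276: Sun (+2)
  2277: Mon (+1)  2278: Tue (+1)  2279: Wed (+1)  2280: Fri (+2)
Thursday years: 2207, 2212, 2218, 2229, 2235, 2240, 2246, 2257, 2263, 2268, 2274 — 11 in total.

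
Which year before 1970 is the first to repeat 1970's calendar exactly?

1959

Two years share a calendar iff Jan 1 falls on the same weekday and both are leap or both are common. 1970: Jan 1 is Thursday, common year.
1969: Jan 1 Wednesday, common
1968: Jan 1 Monday, leap
1967: Jan 1 Sunday, common
1966: Jan 1 Saturday, common
1965: Jan 1 Friday, common
1964: Jan 1 Wednesday, leap
1963: Jan 1 Tuesday, common
1962: Jan 1 Monday, common
1961: Jan 1 Sunday, common
1960: Jan 1 Friday, leap
1959: Jan 1 Thursday, common
1959 matches on both conditions.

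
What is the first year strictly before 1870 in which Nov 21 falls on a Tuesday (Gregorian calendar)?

1865

From one year to the next, a fixed date's weekday advances by 1, or by 2 when a Feb 29 lies between the two dates.
1870: November 21 is Monday.
1869: Sunday (−1)
1868: Saturday (−1)
1867: Thursday (−2)
1866: Wednesday (−1)
1865: Tuesday (−1)
Nov 21 falls on a Tuesday in 1865.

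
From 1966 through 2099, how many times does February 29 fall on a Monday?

Leap years in 1966–2099: 33 of them.
Feb 29 weekday advances by 5 (mod 7) from one leap year to the next four years later (or differs when a century non-leap intervenes).
Leap-day weekdays: 1968:Thu 1972:Tue 1976:Sun 1980:Fri 1984:Wed 1988:Mon✓ 1992:Sat 1996:Thu 2000:Tue 2004:Sun 2008:Fri 2012:Wed 2016:Mon✓ …(7 more)… 2048:Sat 2052:Thu 2056:Tue 2060:Sun 2064:Fri 2068:Wed 2072:Mon✓ 2076:Sat 2080:Thu 2084:Tue 2088:Sun 2092:Fri 2096:Wed
Monday: 1988, 2016, 2044, 2072 → 4.

4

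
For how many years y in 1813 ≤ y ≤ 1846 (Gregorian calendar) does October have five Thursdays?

October has 31 days; it has five Thursdays when Thursday falls among the first (month-length − 28) days — i.e. when October 1 is one of Thursday/Wednesday/Tuesday.
October 1 by year: 1813:Fri 1814:Sat 1815:Sun 1816:Tue✓ 1817:Wed✓ 1818:Thu✓ 1819:Fri 1820:Sun 1821:Mon 1822:Tue✓ 1823:Wed✓ 1824:Fri 1825:Sat 1826:Sun 1827:Mon …(4 more)… 1832:Mon 1833:Tue✓ 1834:Wed✓ 1835:Thu✓ 1836:Sat 1837:Sun 1838:Mon 1839:Tue✓ 1840:Thu✓ 1841:Fri 1842:Sat 1843:Sun 1844:Tue✓ 1845:Wed✓ 1846:Thu✓
Years with five Thursdays: 1816, 1817, 1818, 1822, 1823, 1828, 1829, 1833, 1834, 1835, 1839, 1840, 1844, 1845, 1846 → 15.

15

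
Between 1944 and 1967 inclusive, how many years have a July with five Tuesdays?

10

July has 31 days; it has five Tuesdays when Tuesday falls among the first (month-length − 28) days — i.e. when July 1 is one of Tuesday/Monday/Sunday.
July 1 by year: 1944:Sat 1945:Sun✓ 1946:Mon✓ 1947:Tue✓ 1948:Thu 1949:Fri 1950:Sat 1951:Sun✓ 1952:Tue✓ 1953:Wed 1954:Thu 1955:Fri 1956:Sun✓ 1957:Mon✓ 1958:Tue✓ 1959:Wed 1960:Fri 1961:Sat 1962:Sun✓ 1963:Mon✓ 1964:Wed 1965:Thu 1966:Fri 1967:Sat
Years with five Tuesdays: 1945, 1946, 1947, 1951, 1952, 1956, 1957, 1958, 1962, 1963 → 10.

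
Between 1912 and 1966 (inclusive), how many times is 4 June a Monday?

8

Track 4 June's weekday year by year (advancing +1, or +2 across a Feb 29):
  1912: Tue  1913: Wed (+1)  1914: Thu (+1)  1915: Fri (+1)  1916: Sun (+2)
  1917: Mon (+1) ✓  1918: Tue (+1)  1919: Wed (+1)  1920: Fri (+2)  1921: Sat (+1)
  1922: Sun (+1)  1923: Mon (+1) ✓  1924: Wed (+2)  1925: Thu (+1)  … (27 more years) …
  1953: Thu (+1)  1954: Fri (+1)  1955: Sat (+1)  1956: Mon (+2) ✓  1957: Tue (+1)
  1958: Wed (+1)  1959: Thu (+1)  1960: Sat (+2)  1961: Sun (+1)  1962: Mon (+1) ✓
  1963: Tue (+1)  1964: Thu (+2)  1965: Fri (+1)  1966: Sat (+1)
Monday years: 1917, 1923, 1928, 1934, 1945, 1951, 1956, 1962 — 8 in total.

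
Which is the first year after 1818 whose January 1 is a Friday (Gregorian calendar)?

1819

Jan 1 advances by 2 weekdays after a leap year and by 1 after a common year.
1818: Jan 1 is Thursday.
1819: Friday
1819 begins on a Friday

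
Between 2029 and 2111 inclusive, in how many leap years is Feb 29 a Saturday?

Leap years in 2029–2111: 19 of them.
Feb 29 weekday advances by 5 (mod 7) from one leap year to the next four years later (or differs when a century non-leap intervenes).
Leap-day weekdays: 2032:Sun 2036:Fri 2040:Wed 2044:Mon 2048:Sat✓ 2052:Thu 2056:Tue 2060:Sun 2064:Fri 2068:Wed 2072:Mon 2076:Sat✓ 2080:Thu 2084:Tue 2088:Sun 2092:Fri 2096:Wed 2104:Fri 2108:Wed
Saturday: 2048, 2076 → 2.

2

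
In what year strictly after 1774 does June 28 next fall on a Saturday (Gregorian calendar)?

From one year to the next, a fixed date's weekday advances by 1, or by 2 when a Feb 29 lies between the two dates.
1774: June 28 is Tuesday.
1775: Wednesday (+1)
1776: Friday (+2)
1777: Saturday (+1)
June 28 falls on a Saturday in 1777.

1777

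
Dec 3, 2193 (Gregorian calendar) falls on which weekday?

January 1, 2193 is a Tuesday.
December 3 is day 337 of the year, i.e. 336 days after Jan 1.
336 mod 7 = 0, so advance 0 weekdays from Tuesday: Tuesday.

Tuesday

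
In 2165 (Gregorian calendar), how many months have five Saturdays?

A month of length L has five Saturdays iff its first Saturday is on day ≤ L−28 (so day 1–3 in a 31-day month, 1–2 in a 30-day month, day 1 in a leap February).
Checking each month of 2165: Jan starts Tue (31d); Feb starts Fri (28d); Mar starts Fri (31d) ✓; Apr starts Mon (30d); May starts Wed (31d); Jun starts Sat (30d) ✓; Jul starts Mon (31d); Aug starts Thu (31d) ✓; Sep starts Sun (30d); Oct starts Tue (31d); Nov starts Fri (30d) ✓; Dec starts Sun (31d).
Five-Saturday months: March, June, August, November → 4.

4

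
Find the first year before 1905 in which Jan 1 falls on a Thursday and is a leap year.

1880

Jan 1 advances by 2 weekdays after a leap year and by 1 after a common year.
1905: Jan 1 is Sunday.
1904: Friday (leap)
1903: Thursday
1902: Wednesday
1901: Tuesday
1900: Monday
1899: Sunday
1898: Saturday
1897: Friday
1896: Wednesday (leap)
1895: Tuesday
1894: Monday
1893: Sunday
1892: Friday (leap)
1891: Thursday
1890: Wednesday
1889: Tuesday
1888: Sunday (leap)
1887: Saturday
1886: Friday
1885: Thursday
1884: Tuesday (leap)
1883: Monday
1882: Sunday
1881: Saturday
1880: Thursday (leap)
1880 begins on a Thursday and is a leap year.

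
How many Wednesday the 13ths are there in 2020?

1

Check the 13th of each month of 2020: Jan 13: Mon, Feb 13: Thu, Mar 13: Fri, Apr 13: Mon, May 13: Wed, Jun 13: Sat, Jul 13: Mon, Aug 13: Thu, Sep 13: Sun, Oct 13: Tue, Nov 13: Fri, Dec 13: Sun.
Wednesday occurs in May — 1 month.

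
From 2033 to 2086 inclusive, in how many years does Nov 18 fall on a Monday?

Track Nov 18's weekday year by year (advancing +1, or +2 across a Feb 29):
  2033: Fri  2034: Sat (+1)  2035: Sun (+1)  2036: Tue (+2)  2037: Wed (+1)
  2038: Thu (+1)  2039: Fri (+1)  2040: Sun (+2)  2041: Mon (+1) ✓  2042: Tue (+1)
  2043: Wed (+1)  2044: Fri (+2)  2045: Sat (+1)  2046: Sun (+1)  … (26 more years) …
  2073: Sat (+1)  2074: Sun (+1)  2075: Mon (+1) ✓  2076: Wed (+2)  2077: Thu (+1)
  2078: Fri (+1)  2079: Sat (+1)  2080: Mon (+2) ✓  2081: Tue (+1)  2082: Wed (+1)
  2083: Thu (+1)  2084: Sat (+2)  2085: Sun (+1)  2086: Mon (+1) ✓
Monday years: 2041, 2047, 2052, 2058, 2069, 2075, 2080, 2086 — 8 in total.

8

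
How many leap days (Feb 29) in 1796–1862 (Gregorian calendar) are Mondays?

Leap years in 1796–1862: 16 of them.
Feb 29 weekday advances by 5 (mod 7) from one leap year to the next four years later (or differs when a century non-leap intervenes).
Leap-day weekdays: 1796:Mon✓ 1804:Wed 1808:Mon✓ 1812:Sat 1816:Thu 1820:Tue 1824:Sun 1828:Fri 1832:Wed 1836:Mon✓ 1840:Sat 1844:Thu 1848:Tue 1852:Sun 1856:Fri 1860:Wed
Monday: 1796, 1808, 1836 → 3.

3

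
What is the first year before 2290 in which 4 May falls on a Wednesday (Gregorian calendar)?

From one year to the next, a fixed date's weekday advances by 1, or by 2 when a Feb 29 lies between the two dates.
2290: May 4 is Sunday.
2289: Saturday (−1)
2288: Friday (−1)
2287: Wednesday (−2)
4 May falls on a Wednesday in 2287.

2287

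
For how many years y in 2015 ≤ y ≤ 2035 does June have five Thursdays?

7

June has 30 days; it has five Thursdays when Thursday falls among the first (month-length − 28) days — i.e. when June 1 is one of Thursday/Wednesday.
June 1 by year: 2015:Mon 2016:Wed✓ 2017:Thu✓ 2018:Fri 2019:Sat 2020:Mon 2021:Tue 2022:Wed✓ 2023:Thu✓ 2024:Sat 2025:Sun 2026:Mon 2027:Tue 2028:Thu✓ 2029:Fri 2030:Sat 2031:Sun 2032:Tue 2033:Wed✓ 2034:Thu✓ 2035:Fri
Years with five Thursdays: 2016, 2017, 2022, 2023, 2028, 2033, 2034 → 7.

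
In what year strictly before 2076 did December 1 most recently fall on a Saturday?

2074

From one year to the next, a fixed date's weekday advances by 1, or by 2 when a Feb 29 lies between the two dates.
2076: December 1 is Tuesday.
2075: Sunday (−2)
2074: Saturday (−1)
December 1 falls on a Saturday in 2074.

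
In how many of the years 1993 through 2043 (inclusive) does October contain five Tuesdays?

21

October has 31 days; it has five Tuesdays when Tuesday falls among the first (month-length − 28) days — i.e. when October 1 is one of Tuesday/Monday/Sunday.
October 1 by year: 1993:Fri 1994:Sat 1995:Sun✓ 1996:Tue✓ 1997:Wed 1998:Thu 1999:Fri 2000:Sun✓ 2001:Mon✓ 2002:Tue✓ 2003:Wed 2004:Fri 2005:Sat 2006:Sun✓ 2007:Mon✓ …(21 more)… 2029:Mon✓ 2030:Tue✓ 2031:Wed 2032:Fri 2033:Sat 2034:Sun✓ 2035:Mon✓ 2036:Wed 2037:Thu 2038:Fri 2039:Sat 2040:Mon✓ 2041:Tue✓ 2042:Wed 2043:Thu
Years with five Tuesdays: 1995, 1996, 2000, 2001, 2002, 2006, 2007, 2012, 2013, 2017, 2018, 2019, 2023, 2024, 2028, 2029, 2030, 2034, 2035, 2040, 2041 → 21.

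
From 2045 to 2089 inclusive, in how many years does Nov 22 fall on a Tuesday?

6

Track Nov 22's weekday year by year (advancing +1, or +2 across a Feb 29):
  2045: Wed  2046: Thu (+1)  2047: Fri (+1)  2048: Sun (+2)  2049: Mon (+1)
  2050: Tue (+1) ✓  2051: Wed (+1)  2052: Fri (+2)  2053: Sat (+1)  2054: Sun (+1)
  2055: Mon (+1)  2056: Wed (+2)  2057: Thu (+1)  2058: Fri (+1)  … (17 more years) …
  2076: Sun (+2)  2077: Mon (+1)  2078: Tue (+1) ✓  2079: Wed (+1)  2080: Fri (+2)
  2081: Sat (+1)  2082: Sun (+1)  2083: Mon (+1)  2084: Wed (+2)  2085: Thu (+1)
  2086: Fri (+1)  2087: Sat (+1)  2088: Mon (+2)  2089: Tue (+1) ✓
Tuesday years: 2050, 2061, 2067, 2072, 2078, 2089 — 6 in total.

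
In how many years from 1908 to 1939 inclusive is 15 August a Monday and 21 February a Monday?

4

Check each year's weekday for 15 August and 21 February:
  1908: Sat/Fri  1909: Sun/Sun  1910: Mon/Mon ✓  1911: Tue/Tue  1912: Thu/Wed  1913: Fri/Fri  1914: Sat/Sat  1915: Sun/Sun  1916: Tue/Mon  1917: Wed/Wed  1918: Thu/Thu  1919: Fri/Fri  1920: Sun/Sat  1921: Mon/Mon ✓  …(4 more)…  1926: Sun/Sun  1927: Mon/Mon ✓  1928: Wed/Tue  1929: Thu/Thu  1930: Fri/Fri  1931: Sat/Sat  1932: Mon/Sun  1933: Tue/Tue  1934: Wed/Wed  1935: Thu/Thu  1936: Sat/Fri  1937: Sun/Sun  1938: Mon/Mon ✓  1939: Tue/Tue
Both conditions hold in: 1910, 1921, 1927, 1938 — 4.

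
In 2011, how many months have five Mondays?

4

A month of length L has five Mondays iff its first Monday is on day ≤ L−28 (so day 1–3 in a 31-day month, 1–2 in a 30-day month, day 1 in a leap February).
Checking each month of 2011: Jan starts Sat (31d) ✓; Feb starts Tue (28d); Mar starts Tue (31d); Apr starts Fri (30d); May starts Sun (31d) ✓; Jun starts Wed (30d); Jul starts Fri (31d); Aug starts Mon (31d) ✓; Sep starts Thu (30d); Oct starts Sat (31d) ✓; Nov starts Tue (30d); Dec starts Thu (31d).
Five-Monday months: January, May, August, October → 4.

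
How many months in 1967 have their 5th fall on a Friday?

1

Check the 5th of each month of 1967: Jan 5: Thu, Feb 5: Sun, Mar 5: Sun, Apr 5: Wed, May 5: Fri, Jun 5: Mon, Jul 5: Wed, Aug 5: Sat, Sep 5: Tue, Oct 5: Thu, Nov 5: Sun, Dec 5: Tue.
Friday occurs in May — 1 month.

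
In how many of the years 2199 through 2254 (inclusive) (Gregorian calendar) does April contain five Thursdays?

16

April has 30 days; it has five Thursdays when Thursday falls among the first (month-length − 28) days — i.e. when April 1 is one of Thursday/Wednesday.
April 1 by year: 2199:Mon 2200:Tue 2201:Wed✓ 2202:Thu✓ 2203:Fri 2204:Sun 2205:Mon 2206:Tue 2207:Wed✓ 2208:Fri 2209:Sat 2210:Sun 2211:Mon 2212:Wed✓ 2213:Thu✓ …(26 more)… 2240:Wed✓ 2241:Thu✓ 2242:Fri 2243:Sat 2244:Mon 2245:Tue 2246:Wed✓ 2247:Thu✓ 2248:Sat 2249:Sun 2250:Mon 2251:Tue 2252:Thu✓ 2253:Fri 2254:Sat
Years with five Thursdays: 2201, 2202, 2207, 2212, 2213, 2218, 2219, 2224, 2229, 2230, 2235, 2240, 2241, 2246, 2247, 2252 → 16.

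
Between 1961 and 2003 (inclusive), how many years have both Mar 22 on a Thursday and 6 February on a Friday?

Check each year's weekday for Mar 22 and 6 February:
  1961: Wed/Mon  1962: Thu/Tue  1963: Fri/Wed  1964: Sun/Thu  1965: Mon/Sat  1966: Tue/Sun  1967: Wed/Mon  1968: Fri/Tue  1969: Sat/Thu  1970: Sun/Fri  1971: Mon/Sat  1972: Wed/Sun  1973: Thu/Tue  1974: Fri/Wed  …(15 more)…  1990: Thu/Tue  1991: Fri/Wed  1992: Sun/Thu  1993: Mon/Sat  1994: Tue/Sun  1995: Wed/Mon  1996: Fri/Tue  1997: Sat/Thu  1998: Sun/Fri  1999: Mon/Sat  2000: Wed/Sun  2001: Thu/Tue  2002: Fri/Wed  2003: Sat/Thu
Both conditions hold in: no year — 0.

0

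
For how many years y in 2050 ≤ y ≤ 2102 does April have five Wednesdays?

April has 30 days; it has five Wednesdays when Wednesday falls among the first (month-length − 28) days — i.e. when April 1 is one of Wednesday/Tuesday.
April 1 by year: 2050:Fri 2051:Sat 2052:Mon 2053:Tue✓ 2054:Wed✓ 2055:Thu 2056:Sat 2057:Sun 2058:Mon 2059:Tue✓ 2060:Thu 2061:Fri 2062:Sat 2063:Sun 2064:Tue✓ …(23 more)… 2088:Thu 2089:Fri 2090:Sat 2091:Sun 2092:Tue✓ 2093:Wed✓ 2094:Thu 2095:Fri 2096:Sun 2097:Mon 2098:Tue✓ 2099:Wed✓ 2100:Thu 2101:Fri 2102:Sat
Years with five Wednesdays: 2053, 2054, 2059, 2064, 2065, 2070, 2071, 2076, 2081, 2082, 2087, 2092, 2093, 2098, 2099 → 15.

15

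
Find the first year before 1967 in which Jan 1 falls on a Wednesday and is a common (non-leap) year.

Jan 1 advances by 2 weekdays after a leap year and by 1 after a common year.
1967: Jan 1 is Sunday.
1966: Saturday
1965: Friday
1964: Wednesday (leap)
1963: Tuesday
1962: Monday
1961: Sunday
1960: Friday (leap)
1959: Thursday
1958: Wednesday
1958 begins on a Wednesday and is a common year.

1958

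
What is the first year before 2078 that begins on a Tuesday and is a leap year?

Jan 1 advances by 2 weekdays after a leap year and by 1 after a common year.
2078: Jan 1 is Saturday.
2077: Friday
2076: Wednesday (leap)
2075: Tuesday
2074: Monday
2073: Sunday
2072: Friday (leap)
2071: Thursday
2070: Wednesday
2069: Tuesday
2068: Sunday (leap)
2067: Saturday
2066: Friday
2065: Thursday
2064: Tuesday (leap)
2064 begins on a Tuesday and is a leap year.

2064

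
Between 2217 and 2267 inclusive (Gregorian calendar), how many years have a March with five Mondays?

March has 31 days; it has five Mondays when Monday falls among the first (month-length − 28) days — i.e. when March 1 is one of Monday/Sunday/Saturday.
March 1 by year: 2217:Sat✓ 2218:Sun✓ 2219:Mon✓ 2220:Wed 2221:Thu 2222:Fri 2223:Sat✓ 2224:Mon✓ 2225:Tue 2226:Wed 2227:Thu 2228:Sat✓ 2229:Sun✓ 2230:Mon✓ 2231:Tue …(21 more)… 2253:Tue 2254:Wed 2255:Thu 2256:Sat✓ 2257:Sun✓ 2258:Mon✓ 2259:Tue 2260:Thu 2261:Fri 2262:Sat✓ 2263:Sun✓ 2264:Tue 2265:Wed 2266:Thu 2267:Fri
Years with five Mondays: 2217, 2218, 2219, 2223, 2224, 2228, 2229, 2230, 2234, 2235, 2240, 2241, 2245, 2246, 2247, 2251, 2252, 2256, 2257, 2258, 2262, 2263 → 22.

22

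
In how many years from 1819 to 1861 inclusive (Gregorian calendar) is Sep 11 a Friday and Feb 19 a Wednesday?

1

Check each year's weekday for Sep 11 and Feb 19:
  1819: Sat/Fri  1820: Mon/Sat  1821: Tue/Mon  1822: Wed/Tue  1823: Thu/Wed  1824: Sat/Thu  1825: Sun/Sat  1826: Mon/Sun  1827: Tue/Mon  1828: Thu/Tue  1829: Fri/Thu  1830: Sat/Fri  1831: Sun/Sat  1832: Tue/Sun  …(15 more)…  1848: Mon/Sat  1849: Tue/Mon  1850: Wed/Tue  1851: Thu/Wed  1852: Sat/Thu  1853: Sun/Sat  1854: Mon/Sun  1855: Tue/Mon  1856: Thu/Tue  1857: Fri/Thu  1858: Sat/Fri  1859: Sun/Sat  1860: Tue/Sun  1861: Wed/Tue
Both conditions hold in: 1840 — 1.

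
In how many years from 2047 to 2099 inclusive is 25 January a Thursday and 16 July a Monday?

Check each year's weekday for 25 January and 16 July:
  2047: Fri/Tue  2048: Sat/Thu  2049: Mon/Fri  2050: Tue/Sat  2051: Wed/Sun  2052: Thu/Tue  2053: Sat/Wed  2054: Sun/Thu  2055: Mon/Fri  2056: Tue/Sun  2057: Thu/Mon ✓  2058: Fri/Tue  2059: Sat/Wed  2060: Sun/Fri  …(25 more)…  2086: Fri/Tue  2087: Sat/Wed  2088: Sun/Fri  2089: Tue/Sat  2090: Wed/Sun  2091: Thu/Mon ✓  2092: Fri/Wed  2093: Sun/Thu  2094: Mon/Fri  2095: Tue/Sat  2096: Wed/Mon  2097: Fri/Tue  2098: Sat/Wed  2099: Sun/Thu
Both conditions hold in: 2057, 2063, 2074, 2085, 2091 — 5.

5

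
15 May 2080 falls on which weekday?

Wednesday

January 1, 2080 is a Monday.
May 15 is day 136 of the year, i.e. 135 days after Jan 1.
135 mod 7 = 2, so advance 2 weekdays from Monday: Wednesday.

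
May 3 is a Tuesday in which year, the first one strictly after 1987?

1988

From one year to the next, a fixed date's weekday advances by 1, or by 2 when a Feb 29 lies between the two dates.
1987: May 3 is Sunday.
1988: Tuesday (+2)
May 3 falls on a Tuesday in 1988.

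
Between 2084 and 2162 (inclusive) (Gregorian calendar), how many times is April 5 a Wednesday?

Track April 5's weekday year by year (advancing +1, or +2 across a Feb 29):
  2084: Wed ✓  2085: Thu (+1)  2086: Fri (+1)  2087: Sat (+1)  2088: Mon (+2)
  2089: Tue (+1)  2090: Wed (+1) ✓  2091: Thu (+1)  2092: Sat (+2)  2093: Sun (+1)
  2094: Mon (+1)  2095: Tue (+1)  2096: Thu (+2)  2097: Fri (+1)  … (51 more years) …
  2149: Sat (+1)  2150: Sun (+1)  2151: Mon (+1)  2152: Wed (+2) ✓  2153: Thu (+1)
  2154: Fri (+1)  2155: Sat (+1)  2156: Mon (+2)  2157: Tue (+1)  2158: Wed (+1) ✓
  2159: Thu (+1)  2160: Sat (+2)  2161: Sun (+1)  2162: Mon (+1)
Wednesday years: 2084, 2090, 2102, 2113, 2119, 2124, 2130, 2141, 2147, 2152, 2158 — 11 in total.

11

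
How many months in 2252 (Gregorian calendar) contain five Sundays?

4

A month of length L has five Sundays iff its first Sunday is on day ≤ L−28 (so day 1–3 in a 31-day month, 1–2 in a 30-day month, day 1 in a leap February).
Checking each month of 2252: Jan starts Thu (31d); Feb starts Sun (29d) ✓; Mar starts Mon (31d); Apr starts Thu (30d); May starts Sat (31d) ✓; Jun starts Tue (30d); Jul starts Thu (31d); Aug starts Sun (31d) ✓; Sep starts Wed (30d); Oct starts Fri (31d) ✓; Nov starts Mon (30d); Dec starts Wed (31d).
Five-Sunday months: February, May, August, October → 4.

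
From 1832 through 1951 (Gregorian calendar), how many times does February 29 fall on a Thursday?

Leap years in 1832–1951: 29 of them.
Feb 29 weekday advances by 5 (mod 7) from one leap year to the next four years later (or differs when a century non-leap intervenes).
Leap-day weekdays: 1832:Wed 1836:Mon 1840:Sat 1844:Thu✓ 1848:Tue 1852:Sun 1856:Fri 1860:Wed 1864:Mon 1868:Sat 1872:Thu✓ 1876:Tue 1880:Sun …(3 more)… 1896:Sat 1904:Mon 1908:Sat 1912:Thu✓ 1916:Tue 1920:Sun 1924:Fri 1928:Wed 1932:Mon 1936:Sat 1940:Thu✓ 1944:Tue 1948:Sun
Thursday: 1844, 1872, 1912, 1940 → 4.

4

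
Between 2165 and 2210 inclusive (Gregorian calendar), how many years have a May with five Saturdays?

19

May has 31 days; it has five Saturdays when Saturday falls among the first (month-length − 28) days — i.e. when May 1 is one of Saturday/Friday/Thursday.
May 1 by year: 2165:Wed 2166:Thu✓ 2167:Fri✓ 2168:Sun 2169:Mon 2170:Tue 2171:Wed 2172:Fri✓ 2173:Sat✓ 2174:Sun 2175:Mon 2176:Wed 2177:Thu✓ 2178:Fri✓ 2179:Sat✓ …(16 more)… 2196:Sun 2197:Mon 2198:Tue 2199:Wed 2200:Thu✓ 2201:Fri✓ 2202:Sat✓ 2203:Sun 2204:Tue 2205:Wed 2206:Thu✓ 2207:Fri✓ 2208:Sun 2209:Mon 2210:Tue
Years with five Saturdays: 2166, 2167, 2172, 2173, 2177, 2178, 2179, 2183, 2184, 2188, 2189, 2190, 2194, 2195, 2200, 2201, 2202, 2206, 2207 → 19.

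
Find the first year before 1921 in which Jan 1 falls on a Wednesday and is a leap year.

1908

Jan 1 advances by 2 weekdays after a leap year and by 1 after a common year.
1921: Jan 1 is Saturday.
1920: Thursday (leap)
1919: Wednesday
1918: Tuesday
1917: Monday
1916: Saturday (leap)
1915: Friday
1914: Thursday
1913: Wednesday
1912: Monday (leap)
1911: Sunday
1910: Saturday
1909: Friday
1908: Wednesday (leap)
1908 begins on a Wednesday and is a leap year.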